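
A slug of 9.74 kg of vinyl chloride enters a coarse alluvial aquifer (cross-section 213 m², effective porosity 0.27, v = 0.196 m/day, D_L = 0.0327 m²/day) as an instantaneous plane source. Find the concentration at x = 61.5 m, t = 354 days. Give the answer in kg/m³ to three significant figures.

For an instantaneous plane source, C(x,t) = M/(n_e·A·√(4πDt)) · exp(−(x−vt)²/(4Dt)), with n_e·A the pore (flow) area.
Plume center vt = 0.196 × 354 = 69.384 m, so the well at 61.5 m is 7.884 m upgradient of the peak.
√(4πDt) = 12.06 m, giving peak height M/(n_e·A·√(4πDt)) = 9.74/(0.27 × 213 × 12.06) = 0.01404 kg/m³.
(x−vt)²/(4Dt) = (-7.884)²/(4 × 0.0327 × 354) = 1.342; exp(−1.342) = 0.2613.
C = 0.01404 × 0.2613 = 0.00367 kg/m³.

0.00367 kg/m³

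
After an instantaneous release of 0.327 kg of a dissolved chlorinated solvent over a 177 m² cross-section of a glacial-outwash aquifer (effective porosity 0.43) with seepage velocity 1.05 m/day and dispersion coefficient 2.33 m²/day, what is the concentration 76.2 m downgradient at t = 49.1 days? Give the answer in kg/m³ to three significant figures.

3.01e-05 kg/m³

For an instantaneous plane source, C(x,t) = M/(n_e·A·√(4πDt)) · exp(−(x−vt)²/(4Dt)), with n_e·A the pore (flow) area.
Plume center vt = 1.05 × 49.1 = 51.555 m, so the well at 76.2 m is 24.645 m downgradient of the peak.
√(4πDt) = 37.92 m, giving peak height M/(n_e·A·√(4πDt)) = 0.327/(0.43 × 177 × 37.92) = 0.0001133 kg/m³.
(x−vt)²/(4Dt) = (24.645)²/(4 × 2.33 × 49.1) = 1.327; exp(−1.327) = 0.2653.
C = 0.0001133 × 0.2653 = 3.01e-05 kg/m³.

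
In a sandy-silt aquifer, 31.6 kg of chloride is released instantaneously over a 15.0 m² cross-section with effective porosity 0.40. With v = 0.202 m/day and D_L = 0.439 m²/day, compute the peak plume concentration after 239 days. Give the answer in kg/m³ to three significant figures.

The peak of an instantaneous 1D plume sits at x = vt; there the Gaussian factor is 1 and C_max = M/(n_e·A·√(4πDt)), where n_e·A is the pore area the mass is dissolved in.
√(4πDt) = √(4π × 0.439 × 239) = 36.31 m, so C_max = 31.6/(0.40 × 15.0 × 36.31) = 0.145 kg/m³.

0.145 kg/m³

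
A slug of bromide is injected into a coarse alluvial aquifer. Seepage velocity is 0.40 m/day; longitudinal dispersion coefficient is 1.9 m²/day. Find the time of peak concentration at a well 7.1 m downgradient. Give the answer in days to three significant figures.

For the 1D instantaneous-source solution, setting ∂C/∂t = 0 at fixed x gives v²t² + 2Dt − x² = 0, so t = (√(D² + v²x²) − D)/v².
√(D² + v²x²) = √(1.9² + 0.40² × 7.1²) = 3.417; v² = 0.16.
t = (3.417 − 1.9)/0.16 = 9.48 days (vs. the pure-advection estimate x/v = 17.7 d).

9.48 days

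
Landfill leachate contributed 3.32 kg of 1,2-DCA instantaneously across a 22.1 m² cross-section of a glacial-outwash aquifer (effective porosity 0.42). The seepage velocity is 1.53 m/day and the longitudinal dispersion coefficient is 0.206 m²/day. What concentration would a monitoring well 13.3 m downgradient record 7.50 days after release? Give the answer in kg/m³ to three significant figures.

0.0474 kg/m³

For an instantaneous plane source, C(x,t) = M/(n_e·A·√(4πDt)) · exp(−(x−vt)²/(4Dt)), with n_e·A the pore (flow) area.
Plume center vt = 1.53 × 7.50 = 11.475 m, so the well at 13.3 m is 1.825 m downgradient of the peak.
√(4πDt) = 4.406 m, giving peak height M/(n_e·A·√(4πDt)) = 3.32/(0.42 × 22.1 × 4.406) = 0.08118 kg/m³.
(x−vt)²/(4Dt) = (1.825)²/(4 × 0.206 × 7.50) = 0.5389; exp(−0.5389) = 0.5834.
C = 0.08118 × 0.5834 = 0.0474 kg/m³.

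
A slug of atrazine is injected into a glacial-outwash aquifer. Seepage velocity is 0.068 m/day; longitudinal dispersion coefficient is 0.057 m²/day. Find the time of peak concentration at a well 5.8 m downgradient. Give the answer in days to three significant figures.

For the 1D instantaneous-source solution, setting ∂C/∂t = 0 at fixed x gives v²t² + 2Dt − x² = 0, so t = (√(D² + v²x²) − D)/v².
√(D² + v²x²) = √(0.057² + 0.068² × 5.8²) = 0.3985; v² = 0.004624.
t = (0.3985 − 0.057)/0.004624 = 73.9 days (vs. the pure-advection estimate x/v = 85.3 d).

73.9 days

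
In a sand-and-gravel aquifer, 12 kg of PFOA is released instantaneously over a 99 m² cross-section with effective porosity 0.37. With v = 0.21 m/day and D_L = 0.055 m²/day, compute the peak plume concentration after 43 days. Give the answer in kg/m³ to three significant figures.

The peak of an instantaneous 1D plume sits at x = vt; there the Gaussian factor is 1 and C_max = M/(n_e·A·√(4πDt)), where n_e·A is the pore area the mass is dissolved in.
√(4πDt) = √(4π × 0.055 × 43) = 5.452 m, so C_max = 12/(0.37 × 99 × 5.452) = 0.0601 kg/m³.

0.0601 kg/m³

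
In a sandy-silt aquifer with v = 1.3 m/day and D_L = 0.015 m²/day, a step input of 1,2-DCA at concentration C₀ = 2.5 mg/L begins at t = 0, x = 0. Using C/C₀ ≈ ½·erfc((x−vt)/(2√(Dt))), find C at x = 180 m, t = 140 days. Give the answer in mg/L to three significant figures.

2.09 mg/L

For a continuous step input, C/C₀ ≈ ½·erfc((x−vt)/(2√(Dt))).
vt = 1.3 × 140 = 182 m and 2√(Dt) = 2√(0.015 × 140) = 2.898 m.
Argument (x−vt)/(2√(Dt)) = (180 − 182)/2.898 = -0.6901; ½·erfc(-0.6901) = 0.8355.
C = 2.5 × 0.8355 = 2.09 mg/L.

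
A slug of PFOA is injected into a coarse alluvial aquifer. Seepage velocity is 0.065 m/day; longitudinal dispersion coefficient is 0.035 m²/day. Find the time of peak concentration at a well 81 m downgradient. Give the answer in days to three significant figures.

For the 1D instantaneous-source solution, setting ∂C/∂t = 0 at fixed x gives v²t² + 2Dt − x² = 0, so t = (√(D² + v²x²) − D)/v².
√(D² + v²x²) = √(0.035² + 0.065² × 81²) = 5.265; v² = 0.004225.
t = (5.265 − 0.035)/0.004225 = 1240 days (vs. the pure-advection estimate x/v = 1250 d).

1240 days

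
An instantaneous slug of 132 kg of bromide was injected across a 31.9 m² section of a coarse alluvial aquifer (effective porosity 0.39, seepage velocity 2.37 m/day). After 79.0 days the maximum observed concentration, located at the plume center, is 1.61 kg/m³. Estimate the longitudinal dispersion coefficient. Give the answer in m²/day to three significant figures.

At the plume center C_max = M/(n_e·A·√(4πDt)), so D = M²/(4πt·(n_e·A·C_max)²).
n_e·A·C_max = 0.39 × 31.9 × 1.61 = 20.03 kg/m.
D = 132²/(4π × 79.0 × 20.03²) = 0.0437 m²/day.

0.0437 m²/day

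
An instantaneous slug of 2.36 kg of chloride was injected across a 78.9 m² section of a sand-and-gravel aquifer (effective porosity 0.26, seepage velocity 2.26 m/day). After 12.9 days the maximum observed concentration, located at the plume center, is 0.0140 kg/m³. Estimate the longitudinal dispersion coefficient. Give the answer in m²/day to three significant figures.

At the plume center C_max = M/(n_e·A·√(4πDt)), so D = M²/(4πt·(n_e·A·C_max)²).
n_e·A·C_max = 0.26 × 78.9 × 0.0140 = 0.2872 kg/m.
D = 2.36²/(4π × 12.9 × 0.2872²) = 0.417 m²/day.

0.417 m²/day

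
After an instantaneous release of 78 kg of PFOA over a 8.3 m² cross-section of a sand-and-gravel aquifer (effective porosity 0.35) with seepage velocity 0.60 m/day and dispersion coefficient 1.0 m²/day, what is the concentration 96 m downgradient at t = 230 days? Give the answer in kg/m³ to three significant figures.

For an instantaneous plane source, C(x,t) = M/(n_e·A·√(4πDt)) · exp(−(x−vt)²/(4Dt)), with n_e·A the pore (flow) area.
Plume center vt = 0.60 × 230 = 138 m, so the well at 96 m is 42 m upgradient of the peak.
√(4πDt) = 53.76 m, giving peak height M/(n_e·A·√(4πDt)) = 78/(0.35 × 8.3 × 53.76) = 0.4994 kg/m³.
(x−vt)²/(4Dt) = (-42)²/(4 × 1.0 × 230) = 1.917; exp(−1.917) = 0.1470.
C = 0.4994 × 0.1470 = 0.0734 kg/m³.

0.0734 kg/m³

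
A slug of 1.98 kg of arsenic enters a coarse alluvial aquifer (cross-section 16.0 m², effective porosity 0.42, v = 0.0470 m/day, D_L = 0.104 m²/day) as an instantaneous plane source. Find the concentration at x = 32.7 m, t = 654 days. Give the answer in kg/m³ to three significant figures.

For an instantaneous plane source, C(x,t) = M/(n_e·A·√(4πDt)) · exp(−(x−vt)²/(4Dt)), with n_e·A the pore (flow) area.
Plume center vt = 0.0470 × 654 = 30.738 m, so the well at 32.7 m is 1.962 m downgradient of the peak.
√(4πDt) = 29.24 m, giving peak height M/(n_e·A·√(4πDt)) = 1.98/(0.42 × 16.0 × 29.24) = 0.01008 kg/m³.
(x−vt)²/(4Dt) = (1.962)²/(4 × 0.104 × 654) = 0.01415; exp(−0.01415) = 0.9859.
C = 0.01008 × 0.9859 = 0.00994 kg/m³.

0.00994 kg/m³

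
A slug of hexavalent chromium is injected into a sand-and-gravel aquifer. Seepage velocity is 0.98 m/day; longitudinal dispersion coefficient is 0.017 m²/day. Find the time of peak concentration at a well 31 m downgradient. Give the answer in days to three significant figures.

For the 1D instantaneous-source solution, setting ∂C/∂t = 0 at fixed x gives v²t² + 2Dt − x² = 0, so t = (√(D² + v²x²) − D)/v².
√(D² + v²x²) = √(0.017² + 0.98² × 31²) = 30.38; v² = 0.9604.
t = (30.38 − 0.017)/0.9604 = 31.6 days (vs. the pure-advection estimate x/v = 31.6 d).

31.6 days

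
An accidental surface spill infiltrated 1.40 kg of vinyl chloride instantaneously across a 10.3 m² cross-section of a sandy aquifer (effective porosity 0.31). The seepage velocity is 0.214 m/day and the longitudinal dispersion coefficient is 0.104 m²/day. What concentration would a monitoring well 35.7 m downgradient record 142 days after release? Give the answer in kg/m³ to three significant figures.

For an instantaneous plane source, C(x,t) = M/(n_e·A·√(4πDt)) · exp(−(x−vt)²/(4Dt)), with n_e·A the pore (flow) area.
Plume center vt = 0.214 × 142 = 30.388 m, so the well at 35.7 m is 5.312 m downgradient of the peak.
√(4πDt) = 13.62 m, giving peak height M/(n_e·A·√(4πDt)) = 1.40/(0.31 × 10.3 × 13.62) = 0.03219 kg/m³.
(x−vt)²/(4Dt) = (5.312)²/(4 × 0.104 × 142) = 0.4777; exp(−0.4777) = 0.6202.
C = 0.03219 × 0.6202 = 0.0200 kg/m³.

0.0200 kg/m³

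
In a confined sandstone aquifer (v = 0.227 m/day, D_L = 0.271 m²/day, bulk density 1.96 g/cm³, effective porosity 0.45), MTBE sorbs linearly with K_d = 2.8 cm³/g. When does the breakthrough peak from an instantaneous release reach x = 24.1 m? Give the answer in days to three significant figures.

1330 days

Retardation factor R = 1 + ρ_b·K_d/n = 1 + 1.96 × 2.8/0.45 = 13.20.
Sorption retards both mechanisms: v_R = v/R = 0.01720 m/day, D_R = D/R = 0.02053 m²/day.
Peak time from v_R²t² + 2D_R t − x² = 0: t = (√(D_R² + v_R²x²) − D_R)/v_R².
√(D_R² + v_R²x²) = √(0.02053² + 0.01720² × 24.1²) = 0.4150; v_R² = 0.0002958.
t = (0.4150 − 0.02053)/0.0002958 = 1330 days.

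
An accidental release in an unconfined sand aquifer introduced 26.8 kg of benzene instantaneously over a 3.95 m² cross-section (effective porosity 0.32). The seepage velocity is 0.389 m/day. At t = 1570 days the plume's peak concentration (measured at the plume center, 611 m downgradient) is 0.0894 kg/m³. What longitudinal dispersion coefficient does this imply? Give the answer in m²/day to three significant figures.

At the plume center C_max = M/(n_e·A·√(4πDt)), so D = M²/(4πt·(n_e·A·C_max)²).
n_e·A·C_max = 0.32 × 3.95 × 0.0894 = 0.1130 kg/m.
D = 26.8²/(4π × 1570 × 0.1130²) = 2.85 m²/day.

2.85 m²/day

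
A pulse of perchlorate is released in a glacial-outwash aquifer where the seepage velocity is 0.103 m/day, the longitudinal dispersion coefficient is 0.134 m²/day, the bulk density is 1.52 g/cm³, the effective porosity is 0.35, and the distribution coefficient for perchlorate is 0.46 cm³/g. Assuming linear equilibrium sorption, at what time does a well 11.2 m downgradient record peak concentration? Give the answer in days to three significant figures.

290 days

Retardation factor R = 1 + ρ_b·K_d/n = 1 + 1.52 × 0.46/0.35 = 2.998.
Sorption retards both mechanisms: v_R = v/R = 0.03436 m/day, D_R = D/R = 0.04470 m²/day.
Peak time from v_R²t² + 2D_R t − x² = 0: t = (√(D_R² + v_R²x²) − D_R)/v_R².
√(D_R² + v_R²x²) = √(0.04470² + 0.03436² × 11.2²) = 0.3874; v_R² = 0.001181.
t = (0.3874 − 0.04470)/0.001181 = 290 days.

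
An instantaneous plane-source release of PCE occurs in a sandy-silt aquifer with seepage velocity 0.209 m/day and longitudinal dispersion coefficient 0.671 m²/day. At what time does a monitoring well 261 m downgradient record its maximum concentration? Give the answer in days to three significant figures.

For the 1D instantaneous-source solution, setting ∂C/∂t = 0 at fixed x gives v²t² + 2Dt − x² = 0, so t = (√(D² + v²x²) − D)/v².
√(D² + v²x²) = √(0.671² + 0.209² × 261²) = 54.55; v² = 0.043681.
t = (54.55 − 0.671)/0.043681 = 1230 days (vs. the pure-advection estimate x/v = 1250 d).

1230 days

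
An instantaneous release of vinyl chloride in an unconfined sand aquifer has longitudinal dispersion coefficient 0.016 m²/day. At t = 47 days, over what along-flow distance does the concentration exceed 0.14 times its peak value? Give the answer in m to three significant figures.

The plume is Gaussian with σ = √(2Dt) = √(2 × 0.016 × 47) = 1.226 m.
C/C_peak = exp(−Δx²/(2σ²)) = 0.14 ⇒ Δx = σ·√(−2 ln 0.14) = 1.226 × 1.983 = 2.431 m.
Width = 2Δx = 4.86 m.

4.86 m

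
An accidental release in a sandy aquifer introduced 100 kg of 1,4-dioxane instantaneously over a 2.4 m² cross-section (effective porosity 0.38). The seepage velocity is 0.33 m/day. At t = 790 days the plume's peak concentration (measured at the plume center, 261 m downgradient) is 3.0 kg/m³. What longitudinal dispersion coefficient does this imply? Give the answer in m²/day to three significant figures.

0.135 m²/day

At the plume center C_max = M/(n_e·A·√(4πDt)), so D = M²/(4πt·(n_e·A·C_max)²).
n_e·A·C_max = 0.38 × 2.4 × 3.0 = 2.736 kg/m.
D = 100²/(4π × 790 × 2.736²) = 0.135 m²/day.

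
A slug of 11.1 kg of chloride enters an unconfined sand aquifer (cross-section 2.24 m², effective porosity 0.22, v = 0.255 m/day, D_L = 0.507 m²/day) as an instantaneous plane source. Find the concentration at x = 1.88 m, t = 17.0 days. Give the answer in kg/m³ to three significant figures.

1.82 kg/m³

For an instantaneous plane source, C(x,t) = M/(n_e·A·√(4πDt)) · exp(−(x−vt)²/(4Dt)), with n_e·A the pore (flow) area.
Plume center vt = 0.255 × 17.0 = 4.335 m, so the well at 1.88 m is 2.455 m upgradient of the peak.
√(4πDt) = 10.41 m, giving peak height M/(n_e·A·√(4πDt)) = 11.1/(0.22 × 2.24 × 10.41) = 2.164 kg/m³.
(x−vt)²/(4Dt) = (-2.455)²/(4 × 0.507 × 17.0) = 0.1748; exp(−0.1748) = 0.8396.
C = 2.164 × 0.8396 = 1.82 kg/m³.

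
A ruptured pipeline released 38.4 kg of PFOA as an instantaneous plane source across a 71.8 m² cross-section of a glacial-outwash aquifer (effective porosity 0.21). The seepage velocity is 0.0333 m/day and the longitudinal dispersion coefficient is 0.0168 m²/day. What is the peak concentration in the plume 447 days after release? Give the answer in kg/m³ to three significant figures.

0.262 kg/m³

The peak of an instantaneous 1D plume sits at x = vt; there the Gaussian factor is 1 and C_max = M/(n_e·A·√(4πDt)), where n_e·A is the pore area the mass is dissolved in.
√(4πDt) = √(4π × 0.0168 × 447) = 9.714 m, so C_max = 38.4/(0.21 × 71.8 × 9.714) = 0.262 kg/m³.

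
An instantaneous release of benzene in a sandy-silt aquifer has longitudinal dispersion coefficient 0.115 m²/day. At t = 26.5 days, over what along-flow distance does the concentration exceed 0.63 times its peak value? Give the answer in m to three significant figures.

The plume is Gaussian with σ = √(2Dt) = √(2 × 0.115 × 26.5) = 2.469 m.
C/C_peak = exp(−Δx²/(2σ²)) = 0.63 ⇒ Δx = σ·√(−2 ln 0.63) = 2.469 × 0.9613 = 2.373 m.
Width = 2Δx = 4.75 m.

4.75 m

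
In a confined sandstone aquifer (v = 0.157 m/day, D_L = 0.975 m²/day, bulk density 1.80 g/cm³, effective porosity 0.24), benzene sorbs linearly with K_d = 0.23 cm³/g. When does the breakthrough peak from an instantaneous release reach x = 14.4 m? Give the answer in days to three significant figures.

Retardation factor R = 1 + ρ_b·K_d/n = 1 + 1.80 × 0.23/0.24 = 2.725.
Sorption retards both mechanisms: v_R = v/R = 0.05761 m/day, D_R = D/R = 0.3578 m²/day.
Peak time from v_R²t² + 2D_R t − x² = 0: t = (√(D_R² + v_R²x²) − D_R)/v_R².
√(D_R² + v_R²x²) = √(0.3578² + 0.05761² × 14.4²) = 0.9035; v_R² = 0.003319.
t = (0.9035 − 0.3578)/0.003319 = 164 days.

164 days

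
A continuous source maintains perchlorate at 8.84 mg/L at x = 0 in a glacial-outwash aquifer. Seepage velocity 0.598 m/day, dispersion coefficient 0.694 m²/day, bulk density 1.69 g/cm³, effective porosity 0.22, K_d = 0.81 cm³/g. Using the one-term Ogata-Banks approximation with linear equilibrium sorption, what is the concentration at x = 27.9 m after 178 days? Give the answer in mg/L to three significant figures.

Retardation factor R = 1 + ρ_b·K_d/n = 1 + 1.69 × 0.81/0.22 = 7.222.
Sorption retards both mechanisms: v_R = v/R = 0.08280 m/day, D_R = D/R = 0.09610 m²/day.
v_R·t = 0.08280 × 178 = 14.7384 m; 2√(D_R t) = 8.272 m; argument = (27.9 − 14.7384)/8.272 = 1.591.
C = C₀ × ½·erfc(1.591) = 8.84 × 0.01222 = 0.108 mg/L.

0.108 mg/L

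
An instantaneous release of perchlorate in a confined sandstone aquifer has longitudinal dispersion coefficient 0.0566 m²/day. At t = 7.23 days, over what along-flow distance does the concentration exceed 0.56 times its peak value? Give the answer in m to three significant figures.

1.95 m

The plume is Gaussian with σ = √(2Dt) = √(2 × 0.0566 × 7.23) = 0.9047 m.
C/C_peak = exp(−Δx²/(2σ²)) = 0.56 ⇒ Δx = σ·√(−2 ln 0.56) = 0.9047 × 1.077 = 0.9744 m.
Width = 2Δx = 1.95 m.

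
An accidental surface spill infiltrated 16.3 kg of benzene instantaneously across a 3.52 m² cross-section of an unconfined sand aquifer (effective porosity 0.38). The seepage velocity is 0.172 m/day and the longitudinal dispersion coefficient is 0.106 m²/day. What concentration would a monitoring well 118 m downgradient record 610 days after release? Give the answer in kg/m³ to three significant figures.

For an instantaneous plane source, C(x,t) = M/(n_e·A·√(4πDt)) · exp(−(x−vt)²/(4Dt)), with n_e·A the pore (flow) area.
Plume center vt = 0.172 × 610 = 104.92 m, so the well at 118 m is 13.08 m downgradient of the peak.
√(4πDt) = 28.51 m, giving peak height M/(n_e·A·√(4πDt)) = 16.3/(0.38 × 3.52 × 28.51) = 0.4274 kg/m³.
(x−vt)²/(4Dt) = (13.08)²/(4 × 0.106 × 610) = 0.6615; exp(−0.6615) = 0.5161.
C = 0.4274 × 0.5161 = 0.221 kg/m³.

0.221 kg/m³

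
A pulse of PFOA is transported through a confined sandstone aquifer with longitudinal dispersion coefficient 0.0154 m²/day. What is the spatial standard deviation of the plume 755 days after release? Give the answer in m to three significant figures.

Dispersive spreading gives a Gaussian with σ² = 2Dt; advection only shifts the center.
σ = √(2 × 0.0154 × 755) = 4.82 m.

4.82 m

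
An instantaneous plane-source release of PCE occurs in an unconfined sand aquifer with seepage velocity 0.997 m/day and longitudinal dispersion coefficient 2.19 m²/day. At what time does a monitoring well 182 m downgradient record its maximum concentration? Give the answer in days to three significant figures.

For the 1D instantaneous-source solution, setting ∂C/∂t = 0 at fixed x gives v²t² + 2Dt − x² = 0, so t = (√(D² + v²x²) − D)/v².
√(D² + v²x²) = √(2.19² + 0.997² × 182²) = 181.5; v² = 0.994009.
t = (181.5 − 2.19)/0.994009 = 180 days (vs. the pure-advection estimate x/v = 183 d).

180 days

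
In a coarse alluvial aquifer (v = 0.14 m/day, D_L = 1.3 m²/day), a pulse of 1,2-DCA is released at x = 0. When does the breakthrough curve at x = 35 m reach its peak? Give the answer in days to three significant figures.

192 days

For the 1D instantaneous-source solution, setting ∂C/∂t = 0 at fixed x gives v²t² + 2Dt − x² = 0, so t = (√(D² + v²x²) − D)/v².
√(D² + v²x²) = √(1.3² + 0.14² × 35²) = 5.070; v² = 0.0196.
t = (5.070 − 1.3)/0.0196 = 192 days (vs. the pure-advection estimate x/v = 250 d).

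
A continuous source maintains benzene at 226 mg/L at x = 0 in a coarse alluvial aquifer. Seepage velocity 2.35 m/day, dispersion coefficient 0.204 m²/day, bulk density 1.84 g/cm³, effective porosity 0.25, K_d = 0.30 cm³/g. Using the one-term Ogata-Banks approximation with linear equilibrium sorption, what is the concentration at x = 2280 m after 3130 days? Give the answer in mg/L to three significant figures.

Retardation factor R = 1 + ρ_b·K_d/n = 1 + 1.84 × 0.30/0.25 = 3.208.
Sorption retards both mechanisms: v_R = v/R = 0.7325 m/day, D_R = D/R = 0.06359 m²/day.
v_R·t = 0.7325 × 3130 = 2292.725 m; 2√(D_R t) = 28.22 m; argument = (2280 − 2292.725)/28.22 = -0.4509.
C = C₀ × ½·erfc(-0.4509) = 226 × 0.7382 = 167 mg/L.

167 mg/L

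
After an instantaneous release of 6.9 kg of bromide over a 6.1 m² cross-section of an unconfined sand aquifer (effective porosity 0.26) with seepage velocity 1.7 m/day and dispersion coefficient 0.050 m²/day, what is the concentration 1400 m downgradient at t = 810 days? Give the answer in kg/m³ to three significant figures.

For an instantaneous plane source, C(x,t) = M/(n_e·A·√(4πDt)) · exp(−(x−vt)²/(4Dt)), with n_e·A the pore (flow) area.
Plume center vt = 1.7 × 810 = 1377 m, so the well at 1400 m is 23 m downgradient of the peak.
√(4πDt) = 22.56 m, giving peak height M/(n_e·A·√(4πDt)) = 6.9/(0.26 × 6.1 × 22.56) = 0.1928 kg/m³.
(x−vt)²/(4Dt) = (23)²/(4 × 0.050 × 810) = 3.265; exp(−3.265) = 0.03820.
C = 0.1928 × 0.03820 = 0.00736 kg/m³.

0.00736 kg/m³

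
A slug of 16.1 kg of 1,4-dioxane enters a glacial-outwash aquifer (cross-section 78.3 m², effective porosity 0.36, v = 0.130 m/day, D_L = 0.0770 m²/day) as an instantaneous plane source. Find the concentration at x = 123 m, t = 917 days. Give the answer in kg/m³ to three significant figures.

For an instantaneous plane source, C(x,t) = M/(n_e·A·√(4πDt)) · exp(−(x−vt)²/(4Dt)), with n_e·A the pore (flow) area.
Plume center vt = 0.130 × 917 = 119.21 m, so the well at 123 m is 3.79 m downgradient of the peak.
√(4πDt) = 29.79 m, giving peak height M/(n_e·A·√(4πDt)) = 16.1/(0.36 × 78.3 × 29.79) = 0.01917 kg/m³.
(x−vt)²/(4Dt) = (3.79)²/(4 × 0.0770 × 917) = 0.05086; exp(−0.05086) = 0.9504.
C = 0.01917 × 0.9504 = 0.0182 kg/m³.

0.0182 kg/m³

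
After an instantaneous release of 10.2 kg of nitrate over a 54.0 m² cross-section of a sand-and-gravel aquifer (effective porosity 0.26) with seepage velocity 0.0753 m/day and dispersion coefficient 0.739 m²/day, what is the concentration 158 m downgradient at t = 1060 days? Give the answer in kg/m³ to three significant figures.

For an instantaneous plane source, C(x,t) = M/(n_e·A·√(4πDt)) · exp(−(x−vt)²/(4Dt)), with n_e·A the pore (flow) area.
Plume center vt = 0.0753 × 1060 = 79.818 m, so the well at 158 m is 78.182 m downgradient of the peak.
√(4πDt) = 99.22 m, giving peak height M/(n_e·A·√(4πDt)) = 10.2/(0.26 × 54.0 × 99.22) = 0.007322 kg/m³.
(x−vt)²/(4Dt) = (78.182)²/(4 × 0.739 × 1060) = 1.951; exp(−1.951) = 0.1421.
C = 0.007322 × 0.1421 = 0.00104 kg/m³.

0.00104 kg/m³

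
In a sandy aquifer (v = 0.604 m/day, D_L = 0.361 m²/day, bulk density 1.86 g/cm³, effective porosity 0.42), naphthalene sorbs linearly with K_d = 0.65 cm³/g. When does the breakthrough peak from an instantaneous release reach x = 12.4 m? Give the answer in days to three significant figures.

75.9 days

Retardation factor R = 1 + ρ_b·K_d/n = 1 + 1.86 × 0.65/0.42 = 3.879.
Sorption retards both mechanisms: v_R = v/R = 0.1557 m/day, D_R = D/R = 0.09307 m²/day.
Peak time from v_R²t² + 2D_R t − x² = 0: t = (√(D_R² + v_R²x²) − D_R)/v_R².
√(D_R² + v_R²x²) = √(0.09307² + 0.1557² × 12.4²) = 1.933; v_R² = 0.02424.
t = (1.933 − 0.09307)/0.02424 = 75.9 days.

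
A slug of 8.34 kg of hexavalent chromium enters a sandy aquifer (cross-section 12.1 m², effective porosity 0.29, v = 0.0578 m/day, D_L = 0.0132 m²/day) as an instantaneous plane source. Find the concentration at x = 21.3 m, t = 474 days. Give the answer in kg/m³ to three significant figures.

For an instantaneous plane source, C(x,t) = M/(n_e·A·√(4πDt)) · exp(−(x−vt)²/(4Dt)), with n_e·A the pore (flow) area.
Plume center vt = 0.0578 × 474 = 27.3972 m, so the well at 21.3 m is 6.0972 m upgradient of the peak.
√(4πDt) = 8.867 m, giving peak height M/(n_e·A·√(4πDt)) = 8.34/(0.29 × 12.1 × 8.867) = 0.2680 kg/m³.
(x−vt)²/(4Dt) = (-6.0972)²/(4 × 0.0132 × 474) = 1.485; exp(−1.485) = 0.2265.
C = 0.2680 × 0.2265 = 0.0607 kg/m³.

0.0607 kg/m³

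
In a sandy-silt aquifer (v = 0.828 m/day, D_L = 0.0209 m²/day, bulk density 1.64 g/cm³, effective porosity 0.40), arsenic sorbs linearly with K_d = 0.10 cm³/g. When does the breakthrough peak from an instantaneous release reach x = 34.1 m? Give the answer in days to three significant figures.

Retardation factor R = 1 + ρ_b·K_d/n = 1 + 1.64 × 0.10/0.40 = 1.410.
Sorption retards both mechanisms: v_R = v/R = 0.5872 m/day, D_R = D/R = 0.01482 m²/day.
Peak time from v_R²t² + 2D_R t − x² = 0: t = (√(D_R² + v_R²x²) − D_R)/v_R².
√(D_R² + v_R²x²) = √(0.01482² + 0.5872² × 34.1²) = 20.02; v_R² = 0.3448.
t = (20.02 − 0.01482)/0.3448 = 58.0 days.

58.0 days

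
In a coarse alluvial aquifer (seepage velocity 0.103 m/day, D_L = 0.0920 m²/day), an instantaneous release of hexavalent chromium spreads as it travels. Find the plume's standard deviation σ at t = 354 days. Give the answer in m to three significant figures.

8.07 m

Dispersive spreading gives a Gaussian with σ² = 2Dt; advection only shifts the center.
σ = √(2 × 0.0920 × 354) = 8.07 m.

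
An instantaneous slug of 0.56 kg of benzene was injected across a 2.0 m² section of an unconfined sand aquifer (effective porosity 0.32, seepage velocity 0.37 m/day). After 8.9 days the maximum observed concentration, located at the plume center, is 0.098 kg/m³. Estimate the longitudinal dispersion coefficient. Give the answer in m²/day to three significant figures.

0.713 m²/day

At the plume center C_max = M/(n_e·A·√(4πDt)), so D = M²/(4πt·(n_e·A·C_max)²).
n_e·A·C_max = 0.32 × 2.0 × 0.098 = 0.06272 kg/m.
D = 0.56²/(4π × 8.9 × 0.06272²) = 0.713 m²/day.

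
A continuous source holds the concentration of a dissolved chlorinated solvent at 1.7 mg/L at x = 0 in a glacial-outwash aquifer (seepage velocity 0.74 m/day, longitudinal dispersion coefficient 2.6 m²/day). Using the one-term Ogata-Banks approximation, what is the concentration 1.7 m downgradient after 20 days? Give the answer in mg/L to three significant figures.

For a continuous step input, C/C₀ ≈ ½·erfc((x−vt)/(2√(Dt))).
vt = 0.74 × 20 = 14.8 m and 2√(Dt) = 2√(2.6 × 20) = 14.42 m.
Argument (x−vt)/(2√(Dt)) = (1.7 − 14.8)/14.42 = -0.9085; ½·erfc(-0.9085) = 0.9006.
C = 1.7 × 0.9006 = 1.53 mg/L.

1.53 mg/L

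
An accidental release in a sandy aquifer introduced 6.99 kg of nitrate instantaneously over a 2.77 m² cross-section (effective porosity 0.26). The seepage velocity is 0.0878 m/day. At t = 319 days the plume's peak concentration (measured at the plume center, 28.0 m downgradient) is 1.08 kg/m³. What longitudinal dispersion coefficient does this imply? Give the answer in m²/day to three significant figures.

At the plume center C_max = M/(n_e·A·√(4πDt)), so D = M²/(4πt·(n_e·A·C_max)²).
n_e·A·C_max = 0.26 × 2.77 × 1.08 = 0.7778 kg/m.
D = 6.99²/(4π × 319 × 0.7778²) = 0.0201 m²/day.

0.0201 m²/day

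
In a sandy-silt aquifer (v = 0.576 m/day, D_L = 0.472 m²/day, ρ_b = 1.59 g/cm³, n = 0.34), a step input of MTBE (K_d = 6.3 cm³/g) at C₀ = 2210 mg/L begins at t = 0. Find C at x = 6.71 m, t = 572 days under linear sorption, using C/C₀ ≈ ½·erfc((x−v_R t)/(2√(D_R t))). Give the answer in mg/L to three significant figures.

Retardation factor R = 1 + ρ_b·K_d/n = 1 + 1.59 × 6.3/0.34 = 30.46.
Sorption retards both mechanisms: v_R = v/R = 0.01891 m/day, D_R = D/R = 0.01550 m²/day.
v_R·t = 0.01891 × 572 = 10.81652 m; 2√(D_R t) = 5.955 m; argument = (6.71 − 10.81652)/5.955 = -0.6896.
C = C₀ × ½·erfc(-0.6896) = 2210 × 0.8353 = 1850 mg/L.

1850 mg/L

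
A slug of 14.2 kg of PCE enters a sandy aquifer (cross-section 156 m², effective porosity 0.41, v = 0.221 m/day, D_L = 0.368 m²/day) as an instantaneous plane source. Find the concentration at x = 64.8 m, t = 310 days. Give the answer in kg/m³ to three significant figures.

For an instantaneous plane source, C(x,t) = M/(n_e·A·√(4πDt)) · exp(−(x−vt)²/(4Dt)), with n_e·A the pore (flow) area.
Plume center vt = 0.221 × 310 = 68.51 m, so the well at 64.8 m is 3.71 m upgradient of the peak.
√(4πDt) = 37.86 m, giving peak height M/(n_e·A·√(4πDt)) = 14.2/(0.41 × 156 × 37.86) = 0.005864 kg/m³.
(x−vt)²/(4Dt) = (-3.71)²/(4 × 0.368 × 310) = 0.03016; exp(−0.03016) = 0.9703.
C = 0.005864 × 0.9703 = 0.00569 kg/m³.

0.00569 kg/m³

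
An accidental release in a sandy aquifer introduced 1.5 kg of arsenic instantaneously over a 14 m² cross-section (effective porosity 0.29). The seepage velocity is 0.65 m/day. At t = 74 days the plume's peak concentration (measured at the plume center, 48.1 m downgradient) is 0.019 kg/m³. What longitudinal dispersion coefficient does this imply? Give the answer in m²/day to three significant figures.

0.407 m²/day

At the plume center C_max = M/(n_e·A·√(4πDt)), so D = M²/(4πt·(n_e·A·C_max)²).
n_e·A·C_max = 0.29 × 14 × 0.019 = 0.07714 kg/m.
D = 1.5²/(4π × 74 × 0.07714²) = 0.407 m²/day.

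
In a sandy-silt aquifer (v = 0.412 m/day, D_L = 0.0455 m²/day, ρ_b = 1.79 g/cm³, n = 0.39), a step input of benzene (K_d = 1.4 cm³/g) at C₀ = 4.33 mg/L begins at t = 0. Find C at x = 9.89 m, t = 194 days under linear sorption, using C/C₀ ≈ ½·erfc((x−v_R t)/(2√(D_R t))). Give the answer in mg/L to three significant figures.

Retardation factor R = 1 + ρ_b·K_d/n = 1 + 1.79 × 1.4/0.39 = 7.426.
Sorption retards both mechanisms: v_R = v/R = 0.05548 m/day, D_R = D/R = 0.006127 m²/day.
v_R·t = 0.05548 × 194 = 10.76312 m; 2√(D_R t) = 2.180 m; argument = (9.89 − 10.76312)/2.180 = -0.4005.
C = C₀ × ½·erfc(-0.4005) = 4.33 × 0.7144 = 3.09 mg/L.

3.09 mg/L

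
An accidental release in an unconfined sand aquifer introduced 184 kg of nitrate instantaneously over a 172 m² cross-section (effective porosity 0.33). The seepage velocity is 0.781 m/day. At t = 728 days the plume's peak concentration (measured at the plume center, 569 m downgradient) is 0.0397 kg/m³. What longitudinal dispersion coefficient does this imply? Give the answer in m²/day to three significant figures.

At the plume center C_max = M/(n_e·A·√(4πDt)), so D = M²/(4πt·(n_e·A·C_max)²).
n_e·A·C_max = 0.33 × 172 × 0.0397 = 2.253 kg/m.
D = 184²/(4π × 728 × 2.253²) = 0.729 m²/day.

0.729 m²/day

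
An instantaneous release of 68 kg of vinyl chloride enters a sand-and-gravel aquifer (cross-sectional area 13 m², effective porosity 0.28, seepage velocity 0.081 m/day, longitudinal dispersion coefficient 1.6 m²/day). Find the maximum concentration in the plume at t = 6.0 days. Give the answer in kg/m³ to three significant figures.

The peak of an instantaneous 1D plume sits at x = vt; there the Gaussian factor is 1 and C_max = M/(n_e·A·√(4πDt)), where n_e·A is the pore area the mass is dissolved in.
√(4πDt) = √(4π × 1.6 × 6.0) = 10.98 m, so C_max = 68/(0.28 × 13 × 10.98) = 1.70 kg/m³.

1.70 kg/m³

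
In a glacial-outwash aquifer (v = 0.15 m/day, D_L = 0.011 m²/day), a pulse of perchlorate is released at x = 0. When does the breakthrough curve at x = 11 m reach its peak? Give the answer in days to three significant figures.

72.8 days

For the 1D instantaneous-source solution, setting ∂C/∂t = 0 at fixed x gives v²t² + 2Dt − x² = 0, so t = (√(D² + v²x²) − D)/v².
√(D² + v²x²) = √(0.011² + 0.15² × 11²) = 1.650; v² = 0.0225.
t = (1.650 − 0.011)/0.0225 = 72.8 days (vs. the pure-advection estimate x/v = 73.3 d).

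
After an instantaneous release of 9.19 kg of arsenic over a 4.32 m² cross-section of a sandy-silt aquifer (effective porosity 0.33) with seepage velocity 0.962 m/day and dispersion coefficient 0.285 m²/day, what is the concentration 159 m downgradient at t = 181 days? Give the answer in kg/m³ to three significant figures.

For an instantaneous plane source, C(x,t) = M/(n_e·A·√(4πDt)) · exp(−(x−vt)²/(4Dt)), with n_e·A the pore (flow) area.
Plume center vt = 0.962 × 181 = 174.122 m, so the well at 159 m is 15.122 m upgradient of the peak.
√(4πDt) = 25.46 m, giving peak height M/(n_e·A·√(4πDt)) = 9.19/(0.33 × 4.32 × 25.46) = 0.2532 kg/m³.
(x−vt)²/(4Dt) = (-15.122)²/(4 × 0.285 × 181) = 1.108; exp(−1.108) = 0.3302.
C = 0.2532 × 0.3302 = 0.0836 kg/m³.

0.0836 kg/m³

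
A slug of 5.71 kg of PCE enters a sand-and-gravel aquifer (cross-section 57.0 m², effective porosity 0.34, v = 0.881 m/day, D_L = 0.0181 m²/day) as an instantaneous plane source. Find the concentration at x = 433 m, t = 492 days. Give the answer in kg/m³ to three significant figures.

0.0277 kg/m³

For an instantaneous plane source, C(x,t) = M/(n_e·A·√(4πDt)) · exp(−(x−vt)²/(4Dt)), with n_e·A the pore (flow) area.
Plume center vt = 0.881 × 492 = 433.452 m, so the well at 433 m is 0.452 m upgradient of the peak.
√(4πDt) = 10.58 m, giving peak height M/(n_e·A·√(4πDt)) = 5.71/(0.34 × 57.0 × 10.58) = 0.02785 kg/m³.
(x−vt)²/(4Dt) = (-0.452)²/(4 × 0.0181 × 492) = 0.005736; exp(−0.005736) = 0.9943.
C = 0.02785 × 0.9943 = 0.0277 kg/m³.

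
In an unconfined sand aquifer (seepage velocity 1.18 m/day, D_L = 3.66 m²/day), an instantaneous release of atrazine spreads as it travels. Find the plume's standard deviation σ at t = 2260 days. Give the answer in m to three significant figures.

Dispersive spreading gives a Gaussian with σ² = 2Dt; advection only shifts the center.
σ = √(2 × 3.66 × 2260) = 129 m.

129 m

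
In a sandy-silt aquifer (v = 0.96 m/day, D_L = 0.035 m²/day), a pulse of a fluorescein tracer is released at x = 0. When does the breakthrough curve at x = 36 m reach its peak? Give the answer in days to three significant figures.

37.5 days

For the 1D instantaneous-source solution, setting ∂C/∂t = 0 at fixed x gives v²t² + 2Dt − x² = 0, so t = (√(D² + v²x²) − D)/v².
√(D² + v²x²) = √(0.035² + 0.96² × 36²) = 34.56; v² = 0.9216.
t = (34.56 − 0.035)/0.9216 = 37.5 days (vs. the pure-advection estimate x/v = 37.5 d).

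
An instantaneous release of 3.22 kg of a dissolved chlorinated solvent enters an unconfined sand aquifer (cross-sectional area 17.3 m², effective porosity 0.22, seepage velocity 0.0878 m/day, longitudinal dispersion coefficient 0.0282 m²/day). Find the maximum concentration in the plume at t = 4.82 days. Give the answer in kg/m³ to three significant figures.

The peak of an instantaneous 1D plume sits at x = vt; there the Gaussian factor is 1 and C_max = M/(n_e·A·√(4πDt)), where n_e·A is the pore area the mass is dissolved in.
√(4πDt) = √(4π × 0.0282 × 4.82) = 1.307 m, so C_max = 3.22/(0.22 × 17.3 × 1.307) = 0.647 kg/m³.

0.647 kg/m³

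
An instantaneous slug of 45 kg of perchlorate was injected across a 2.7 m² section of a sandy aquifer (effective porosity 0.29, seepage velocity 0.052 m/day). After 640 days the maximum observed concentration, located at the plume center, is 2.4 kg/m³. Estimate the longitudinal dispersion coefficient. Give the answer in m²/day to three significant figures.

0.0713 m²/day

At the plume center C_max = M/(n_e·A·√(4πDt)), so D = M²/(4πt·(n_e·A·C_max)²).
n_e·A·C_max = 0.29 × 2.7 × 2.4 = 1.879 kg/m.
D = 45²/(4π × 640 × 1.879²) = 0.0713 m²/day.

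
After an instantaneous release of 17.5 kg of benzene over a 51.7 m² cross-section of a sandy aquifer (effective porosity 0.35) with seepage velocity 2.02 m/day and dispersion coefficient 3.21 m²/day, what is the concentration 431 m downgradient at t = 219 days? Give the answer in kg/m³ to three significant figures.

0.00983 kg/m³

For an instantaneous plane source, C(x,t) = M/(n_e·A·√(4πDt)) · exp(−(x−vt)²/(4Dt)), with n_e·A the pore (flow) area.
Plume center vt = 2.02 × 219 = 442.38 m, so the well at 431 m is 11.38 m upgradient of the peak.
√(4πDt) = 93.99 m, giving peak height M/(n_e·A·√(4πDt)) = 17.5/(0.35 × 51.7 × 93.99) = 0.01029 kg/m³.
(x−vt)²/(4Dt) = (-11.38)²/(4 × 3.21 × 219) = 0.04605; exp(−0.04605) = 0.9550.
C = 0.01029 × 0.9550 = 0.00983 kg/m³.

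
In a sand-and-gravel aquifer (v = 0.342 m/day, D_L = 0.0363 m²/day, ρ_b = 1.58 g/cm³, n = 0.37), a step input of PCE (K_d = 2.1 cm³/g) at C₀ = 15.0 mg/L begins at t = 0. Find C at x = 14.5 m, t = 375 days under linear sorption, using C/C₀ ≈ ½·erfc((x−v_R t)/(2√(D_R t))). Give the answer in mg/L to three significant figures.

Retardation factor R = 1 + ρ_b·K_d/n = 1 + 1.58 × 2.1/0.37 = 9.968.
Sorption retards both mechanisms: v_R = v/R = 0.03431 m/day, D_R = D/R = 0.003642 m²/day.
v_R·t = 0.03431 × 375 = 12.86625 m; 2√(D_R t) = 2.337 m; argument = (14.5 − 12.86625)/2.337 = 0.6991.
C = C₀ × ½·erfc(0.6991) = 15.0 × 0.1614 = 2.42 mg/L.

2.42 mg/L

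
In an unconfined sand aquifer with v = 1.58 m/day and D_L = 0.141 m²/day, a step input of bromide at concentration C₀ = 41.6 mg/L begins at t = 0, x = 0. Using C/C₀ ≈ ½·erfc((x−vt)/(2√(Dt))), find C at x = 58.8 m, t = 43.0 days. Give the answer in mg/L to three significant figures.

For a continuous step input, C/C₀ ≈ ½·erfc((x−vt)/(2√(Dt))).
vt = 1.58 × 43.0 = 67.94 m and 2√(Dt) = 2√(0.141 × 43.0) = 4.925 m.
Argument (x−vt)/(2√(Dt)) = (58.8 − 67.94)/4.925 = -1.856; ½·erfc(-1.856) = 0.9957.
C = 41.6 × 0.9957 = 41.4 mg/L.

41.4 mg/L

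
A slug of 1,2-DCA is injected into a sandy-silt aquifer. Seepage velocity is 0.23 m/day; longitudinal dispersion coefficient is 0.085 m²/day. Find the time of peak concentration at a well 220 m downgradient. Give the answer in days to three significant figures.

For the 1D instantaneous-source solution, setting ∂C/∂t = 0 at fixed x gives v²t² + 2Dt − x² = 0, so t = (√(D² + v²x²) − D)/v².
√(D² + v²x²) = √(0.085² + 0.23² × 220²) = 50.60; v² = 0.0529.
t = (50.60 − 0.085)/0.0529 = 955 days (vs. the pure-advection estimate x/v = 957 d).

955 days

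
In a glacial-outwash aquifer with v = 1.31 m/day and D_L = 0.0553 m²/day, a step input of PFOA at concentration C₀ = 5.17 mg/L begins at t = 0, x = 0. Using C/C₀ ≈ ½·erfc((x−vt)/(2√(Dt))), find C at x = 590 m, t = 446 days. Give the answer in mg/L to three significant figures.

For a continuous step input, C/C₀ ≈ ½·erfc((x−vt)/(2√(Dt))).
vt = 1.31 × 446 = 584.26 m and 2√(Dt) = 2√(0.0553 × 446) = 9.933 m.
Argument (x−vt)/(2√(Dt)) = (590 − 584.26)/9.933 = 0.5779; ½·erfc(0.5779) = 0.2069.
C = 5.17 × 0.2069 = 1.07 mg/L.

1.07 mg/L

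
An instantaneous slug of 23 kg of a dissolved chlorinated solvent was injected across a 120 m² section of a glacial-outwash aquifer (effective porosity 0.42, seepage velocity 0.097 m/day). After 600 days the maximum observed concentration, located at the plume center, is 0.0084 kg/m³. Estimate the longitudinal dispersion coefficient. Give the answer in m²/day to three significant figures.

0.391 m²/day

At the plume center C_max = M/(n_e·A·√(4πDt)), so D = M²/(4πt·(n_e·A·C_max)²).
n_e·A·C_max = 0.42 × 120 × 0.0084 = 0.4234 kg/m.
D = 23²/(4π × 600 × 0.4234²) = 0.391 m²/day.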